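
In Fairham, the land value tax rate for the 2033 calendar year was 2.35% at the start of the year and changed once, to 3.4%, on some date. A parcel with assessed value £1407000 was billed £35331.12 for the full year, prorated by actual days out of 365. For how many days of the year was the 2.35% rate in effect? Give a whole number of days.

309 days

Let d = days at the first rate; then 365 − d days at the second rate.
£1407000 × [2.35%·d + 3.4%·(365−d)] / 365 = £35331.12
Solving gives d = 309, so the new rate took effect on November 6, 2033.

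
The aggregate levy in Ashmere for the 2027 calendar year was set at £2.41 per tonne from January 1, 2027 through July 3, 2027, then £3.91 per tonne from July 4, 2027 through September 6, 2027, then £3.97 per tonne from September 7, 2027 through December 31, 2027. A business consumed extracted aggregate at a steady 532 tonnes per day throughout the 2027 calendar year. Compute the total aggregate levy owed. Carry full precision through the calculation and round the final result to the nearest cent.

January 1 – July 3, 2027: 184 days × 532 tonnes/day = 97,888 tonnes at £2.41/tonne → £235,910.08
July 4 – September 6, 2027: 65 days × 532 tonnes/day = 34,580 tonnes at £3.91/tonne → £135,207.80
September 7 – December 31, 2027: 116 days × 532 tonnes/day = 61,712 tonnes at £3.97/tonne → £244,996.64

£616,114.52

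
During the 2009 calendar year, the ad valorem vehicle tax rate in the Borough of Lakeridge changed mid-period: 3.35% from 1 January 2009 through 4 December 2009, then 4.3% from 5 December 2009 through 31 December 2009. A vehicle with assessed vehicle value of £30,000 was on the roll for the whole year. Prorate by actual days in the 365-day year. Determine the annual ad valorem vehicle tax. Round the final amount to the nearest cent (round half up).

£1,026.08

1 January – 4 December 2009: 338 days at 3.35% → £30,000 × 3.35% × 338/365 = £930.6575
5 December – 31 December 2009: 27 days at 4.3% → £30,000 × 4.3% × 27/365 = £95.4247
Total = £1,026.0822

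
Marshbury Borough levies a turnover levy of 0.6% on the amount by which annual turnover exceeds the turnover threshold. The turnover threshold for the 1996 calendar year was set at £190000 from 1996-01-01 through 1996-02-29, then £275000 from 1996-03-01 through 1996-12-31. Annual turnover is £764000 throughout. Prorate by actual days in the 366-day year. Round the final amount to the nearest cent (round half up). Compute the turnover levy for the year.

£3017.61

1996-01-01 to 1996-02-29: 60 days, exemption £190000 → (£764000 − £190000) × 0.6% × 60/366 = £564.5902
1996-03-01 to 1996-12-31: 306 days, exemption £275000 → (£764000 − £275000) × 0.6% × 306/366 = £2453.0164
Total = £3017.6066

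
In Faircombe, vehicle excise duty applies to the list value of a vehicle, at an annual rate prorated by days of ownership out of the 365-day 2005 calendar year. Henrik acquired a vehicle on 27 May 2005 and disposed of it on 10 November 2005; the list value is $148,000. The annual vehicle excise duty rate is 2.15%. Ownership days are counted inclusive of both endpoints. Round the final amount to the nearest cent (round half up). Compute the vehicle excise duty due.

Days held (27 May – 10 November 2005): 168 out of 365
Tax = $148,000 × 2.15% × 168/365 = $1,464.5918

$1,464.59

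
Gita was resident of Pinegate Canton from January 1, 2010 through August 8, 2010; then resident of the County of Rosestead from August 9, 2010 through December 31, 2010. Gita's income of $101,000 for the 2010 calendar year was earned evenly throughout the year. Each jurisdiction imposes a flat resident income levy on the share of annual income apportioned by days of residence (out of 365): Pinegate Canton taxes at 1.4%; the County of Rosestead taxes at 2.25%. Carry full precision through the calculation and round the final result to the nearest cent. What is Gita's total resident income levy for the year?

$1,755.05

Pinegate Canton, January 1 – August 8, 2010: 220 days → $101,000 × 1.4% × 220/365 = $852.2740
The County of Rosestead, August 9 – December 31, 2010: 145 days → $101,000 × 2.25% × 145/365 = $902.7740
Total = $1,755.0479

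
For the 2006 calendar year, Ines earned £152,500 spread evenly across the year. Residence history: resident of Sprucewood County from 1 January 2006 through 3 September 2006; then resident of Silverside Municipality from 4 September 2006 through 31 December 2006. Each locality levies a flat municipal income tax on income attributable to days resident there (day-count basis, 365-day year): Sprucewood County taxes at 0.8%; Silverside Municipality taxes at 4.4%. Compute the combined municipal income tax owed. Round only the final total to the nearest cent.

Sprucewood County, 1 January – 3 September 2006: 246 days → £152,500 × 0.8% × 246/365 = £822.2466
Silverside Municipality, 4 September – 31 December 2006: 119 days → £152,500 × 4.4% × 119/365 = £2,187.6438
Total = £3,009.8904

£3,009.89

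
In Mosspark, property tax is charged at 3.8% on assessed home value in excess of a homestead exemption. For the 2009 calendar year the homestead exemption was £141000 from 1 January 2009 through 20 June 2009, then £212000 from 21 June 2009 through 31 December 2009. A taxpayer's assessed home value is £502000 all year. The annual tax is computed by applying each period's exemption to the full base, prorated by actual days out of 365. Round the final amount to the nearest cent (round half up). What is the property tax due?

1 January – 20 June 2009: 171 days, exemption £141000 → (£502000 − £141000) × 3.8% × 171/365 = £6426.7890
21 June – 31 December 2009: 194 days, exemption £212000 → (£502000 − £212000) × 3.8% × 194/365 = £5857.2055
Total = £12283.9945

£12283.99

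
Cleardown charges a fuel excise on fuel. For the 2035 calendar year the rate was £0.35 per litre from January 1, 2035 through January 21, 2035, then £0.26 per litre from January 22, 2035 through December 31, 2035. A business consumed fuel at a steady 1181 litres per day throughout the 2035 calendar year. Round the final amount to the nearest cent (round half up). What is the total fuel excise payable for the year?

£114,308.99

January 1 – January 21, 2035: 21 days × 1181 litres/day = 24,801 litres at £0.35/litre → £8,680.35
January 22 – December 31, 2035: 344 days × 1181 litres/day = 406,264 litres at £0.26/litre → £105,628.64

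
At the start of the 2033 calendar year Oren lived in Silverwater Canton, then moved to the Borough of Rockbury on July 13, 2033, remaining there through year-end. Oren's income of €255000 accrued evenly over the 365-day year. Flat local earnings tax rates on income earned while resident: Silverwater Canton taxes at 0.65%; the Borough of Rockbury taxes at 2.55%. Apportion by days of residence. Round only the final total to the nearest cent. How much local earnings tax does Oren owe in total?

Silverwater Canton, January 1 – July 12, 2033: 193 days → €255000 × 0.65% × 193/365 = €876.4315
The Borough of Rockbury, July 13 – December 31, 2033: 172 days → €255000 × 2.55% × 172/365 = €3064.1918
Total = €3940.6233

€3940.62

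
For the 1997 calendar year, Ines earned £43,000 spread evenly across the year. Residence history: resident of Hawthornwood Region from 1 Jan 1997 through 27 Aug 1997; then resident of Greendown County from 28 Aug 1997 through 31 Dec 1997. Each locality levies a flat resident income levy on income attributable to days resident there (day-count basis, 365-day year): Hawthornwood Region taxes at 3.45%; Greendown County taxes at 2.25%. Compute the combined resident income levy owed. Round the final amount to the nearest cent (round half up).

Hawthornwood Region, 1 Jan – 27 Aug 1997: 239 days → £43,000 × 3.45% × 239/365 = £971.3877
Greendown County, 28 Aug – 31 Dec 1997: 126 days → £43,000 × 2.25% × 126/365 = £333.9863
Total = £1,305.3740

£1,305.37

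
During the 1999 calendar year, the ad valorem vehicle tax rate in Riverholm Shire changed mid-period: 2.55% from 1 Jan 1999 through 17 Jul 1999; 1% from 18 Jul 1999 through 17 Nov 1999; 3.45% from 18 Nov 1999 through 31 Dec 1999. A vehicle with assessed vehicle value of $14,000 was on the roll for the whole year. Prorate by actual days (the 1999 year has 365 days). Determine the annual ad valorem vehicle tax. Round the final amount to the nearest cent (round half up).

$299.06

1 Jan – 17 Jul 1999: 198 days at 2.55% → $14,000 × 2.55% × 198/365 = $193.6603
18 Jul – 17 Nov 1999: 123 days at 1% → $14,000 × 1% × 123/365 = $47.1781
18 Nov – 31 Dec 1999: 44 days at 3.45% → $14,000 × 3.45% × 44/365 = $58.2247
Total = $299.0630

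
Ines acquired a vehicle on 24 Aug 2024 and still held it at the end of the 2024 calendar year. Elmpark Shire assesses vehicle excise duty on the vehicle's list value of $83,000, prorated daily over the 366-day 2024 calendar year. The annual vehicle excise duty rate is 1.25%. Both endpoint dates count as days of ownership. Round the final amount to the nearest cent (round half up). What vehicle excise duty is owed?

$368.51

Days held (24 Aug – 31 Dec 2024): 130 out of 366
Tax = $83,000 × 1.25% × 130/366 = $368.5109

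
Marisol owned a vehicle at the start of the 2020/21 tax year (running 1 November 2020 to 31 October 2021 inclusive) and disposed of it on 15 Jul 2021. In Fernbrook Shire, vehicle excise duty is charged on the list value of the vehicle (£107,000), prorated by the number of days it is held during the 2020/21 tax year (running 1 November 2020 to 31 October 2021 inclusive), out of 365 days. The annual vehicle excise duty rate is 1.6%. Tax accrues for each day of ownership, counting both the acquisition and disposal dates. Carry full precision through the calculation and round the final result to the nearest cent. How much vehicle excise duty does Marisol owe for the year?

Days held (1 Nov 2020 – 15 Jul 2021): 257 out of 365
Tax = £107,000 × 1.6% × 257/365 = £1,205.4356

£1,205.44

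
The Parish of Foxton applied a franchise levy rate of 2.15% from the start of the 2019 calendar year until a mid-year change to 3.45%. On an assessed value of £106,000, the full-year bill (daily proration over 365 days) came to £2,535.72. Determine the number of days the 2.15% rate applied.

Let d = days at the first rate; then 365 − d days at the second rate.
£106,000 × [2.15%·d + 3.45%·(365−d)] / 365 = £2,535.72
Solving gives d = 297, so the new rate took effect on October 25, 2019.

297 days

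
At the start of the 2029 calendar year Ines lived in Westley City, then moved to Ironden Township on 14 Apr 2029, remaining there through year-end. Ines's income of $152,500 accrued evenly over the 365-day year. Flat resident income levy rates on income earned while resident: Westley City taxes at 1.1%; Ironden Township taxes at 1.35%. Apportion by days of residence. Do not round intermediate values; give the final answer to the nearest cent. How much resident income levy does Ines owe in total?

Westley City, 1 Jan – 13 Apr 2029: 103 days → $152,500 × 1.1% × 103/365 = $473.3767
Ironden Township, 14 Apr – 31 Dec 2029: 262 days → $152,500 × 1.35% × 262/365 = $1,477.7877
Total = $1,951.1644

$1,951.16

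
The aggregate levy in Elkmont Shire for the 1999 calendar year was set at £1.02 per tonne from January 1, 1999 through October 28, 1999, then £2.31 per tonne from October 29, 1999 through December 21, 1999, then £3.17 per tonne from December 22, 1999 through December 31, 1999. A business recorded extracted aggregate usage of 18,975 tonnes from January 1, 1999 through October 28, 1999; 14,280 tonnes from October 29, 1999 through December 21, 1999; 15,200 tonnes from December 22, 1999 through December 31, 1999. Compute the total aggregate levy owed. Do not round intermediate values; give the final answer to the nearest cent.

£100,525.30

January 1 – October 28, 1999: 18,975 tonnes at £1.02/tonne → £19,354.50
October 29 – December 21, 1999: 14,280 tonnes at £2.31/tonne → £32,986.80
December 22 – December 31, 1999: 15,200 tonnes at £3.17/tonne → £48,184.00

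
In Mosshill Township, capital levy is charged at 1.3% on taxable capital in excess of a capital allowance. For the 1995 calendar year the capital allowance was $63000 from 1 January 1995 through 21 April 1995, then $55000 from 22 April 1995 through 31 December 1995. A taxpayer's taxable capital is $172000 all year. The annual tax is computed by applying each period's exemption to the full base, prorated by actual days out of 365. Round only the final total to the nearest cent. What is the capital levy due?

$1489.37

1 January – 21 April 1995: 111 days, exemption $63000 → ($172000 − $63000) × 1.3% × 111/365 = $430.9233
22 April – 31 December 1995: 254 days, exemption $55000 → ($172000 − $55000) × 1.3% × 254/365 = $1058.4493
Total = $1489.3726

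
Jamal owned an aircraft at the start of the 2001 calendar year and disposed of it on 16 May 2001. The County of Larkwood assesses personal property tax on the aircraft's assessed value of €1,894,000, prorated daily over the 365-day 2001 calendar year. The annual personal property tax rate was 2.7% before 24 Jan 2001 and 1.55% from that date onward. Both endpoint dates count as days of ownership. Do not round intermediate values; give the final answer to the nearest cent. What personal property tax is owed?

1 Jan – 23 Jan 2001: 23 days at 2.7% → €1,894,000 × 2.7% × 23/365 = €3,222.3945
24 Jan – 16 May 2001: 113 days at 1.55% → €1,894,000 × 1.55% × 113/365 = €9,088.6055
Total = €12,311.0000

€12,311.00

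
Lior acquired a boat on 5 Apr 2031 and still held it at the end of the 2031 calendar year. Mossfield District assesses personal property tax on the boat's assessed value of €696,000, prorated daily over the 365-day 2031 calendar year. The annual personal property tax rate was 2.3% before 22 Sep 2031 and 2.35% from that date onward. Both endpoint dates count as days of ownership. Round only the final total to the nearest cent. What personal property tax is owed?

5 Apr – 21 Sep 2031: 170 days at 2.3% → €696,000 × 2.3% × 170/365 = €7,455.7808
22 Sep – 31 Dec 2031: 101 days at 2.35% → €696,000 × 2.35% × 101/365 = €4,525.9068
Total = €11,981.6877

€11,981.69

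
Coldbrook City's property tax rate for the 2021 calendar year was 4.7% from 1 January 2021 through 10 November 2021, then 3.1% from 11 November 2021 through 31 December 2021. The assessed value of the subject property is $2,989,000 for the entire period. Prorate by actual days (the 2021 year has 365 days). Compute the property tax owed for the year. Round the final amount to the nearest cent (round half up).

1 January – 10 November 2021: 314 days at 4.7% → $2,989,000 × 4.7% × 314/365 = $120,853.8685
11 November – 31 December 2021: 51 days at 3.1% → $2,989,000 × 3.1% × 51/365 = $12,946.8740
Total = $133,800.7425

$133,800.74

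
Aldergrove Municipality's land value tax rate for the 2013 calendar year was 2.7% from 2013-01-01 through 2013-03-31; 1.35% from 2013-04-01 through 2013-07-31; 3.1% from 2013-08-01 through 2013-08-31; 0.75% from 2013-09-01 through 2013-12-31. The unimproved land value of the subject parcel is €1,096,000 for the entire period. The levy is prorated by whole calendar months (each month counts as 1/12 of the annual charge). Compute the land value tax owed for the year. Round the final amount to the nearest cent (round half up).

€17,901.33

2013-01-01 to 2013-03-31: 3 months at 2.7% → €1,096,000 × 2.7% × 3/12 = €7,398.0000
2013-04-01 to 2013-07-31: 4 months at 1.35% → €1,096,000 × 1.35% × 4/12 = €4,932.0000
2013-08-01 to 2013-08-31: 1 month at 3.1% → €1,096,000 × 3.1% × 1/12 = €2,831.3333
2013-09-01 to 2013-12-31: 4 months at 0.75% → €1,096,000 × 0.75% × 4/12 = €2,740.0000
Total = €17,901.3333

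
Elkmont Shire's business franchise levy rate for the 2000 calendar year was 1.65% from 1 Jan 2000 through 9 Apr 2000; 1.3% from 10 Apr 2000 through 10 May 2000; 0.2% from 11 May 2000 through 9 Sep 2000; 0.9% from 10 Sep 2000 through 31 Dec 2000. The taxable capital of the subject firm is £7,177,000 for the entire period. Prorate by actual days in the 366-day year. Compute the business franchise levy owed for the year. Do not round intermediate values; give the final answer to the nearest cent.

£64,985.19

1 Jan – 9 Apr 2000: 100 days at 1.65% → £7,177,000 × 1.65% × 100/366 = £32,355.3279
10 Apr – 10 May 2000: 31 days at 1.3% → £7,177,000 × 1.3% × 31/366 = £7,902.5437
11 May – 9 Sep 2000: 122 days at 0.2% → £7,177,000 × 0.2% × 122/366 = £4,784.6667
10 Sep – 31 Dec 2000: 113 days at 0.9% → £7,177,000 × 0.9% × 113/366 = £19,942.6475
Total = £64,985.1858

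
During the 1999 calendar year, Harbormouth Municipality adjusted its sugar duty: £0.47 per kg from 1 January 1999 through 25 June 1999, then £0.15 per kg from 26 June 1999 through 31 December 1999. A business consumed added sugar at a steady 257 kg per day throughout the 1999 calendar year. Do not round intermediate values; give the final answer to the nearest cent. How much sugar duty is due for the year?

1 January – 25 June 1999: 176 days × 257 kg/day = 45,232 kg at £0.47/kg → £21,259.04
26 June – 31 December 1999: 189 days × 257 kg/day = 48,573 kg at £0.15/kg → £7,285.95

£28,544.99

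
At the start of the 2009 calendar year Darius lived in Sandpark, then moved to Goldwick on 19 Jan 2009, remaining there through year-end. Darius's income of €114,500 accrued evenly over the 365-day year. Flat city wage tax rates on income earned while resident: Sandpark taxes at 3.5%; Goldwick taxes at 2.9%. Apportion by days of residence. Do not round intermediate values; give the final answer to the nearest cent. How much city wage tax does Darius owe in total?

€3,354.38

Sandpark, 1 Jan – 18 Jan 2009: 18 days → €114,500 × 3.5% × 18/365 = €197.6301
Goldwick, 19 Jan – 31 Dec 2009: 347 days → €114,500 × 2.9% × 347/365 = €3,156.7493
Total = €3,354.3795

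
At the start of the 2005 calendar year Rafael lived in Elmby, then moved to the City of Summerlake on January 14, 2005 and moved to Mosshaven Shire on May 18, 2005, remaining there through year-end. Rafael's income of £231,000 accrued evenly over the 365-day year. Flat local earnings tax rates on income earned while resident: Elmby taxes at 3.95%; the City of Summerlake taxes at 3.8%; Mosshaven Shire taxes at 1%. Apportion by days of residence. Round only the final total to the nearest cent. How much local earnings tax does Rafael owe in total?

Elmby, January 1 – January 13, 2005: 13 days → £231,000 × 3.95% × 13/365 = £324.9822
The City of Summerlake, January 14 – May 17, 2005: 124 days → £231,000 × 3.8% × 124/365 = £2,982.1151
Mosshaven Shire, May 18 – December 31, 2005: 228 days → £231,000 × 1% × 228/365 = £1,442.9589
Total = £4,750.0562

£4,750.06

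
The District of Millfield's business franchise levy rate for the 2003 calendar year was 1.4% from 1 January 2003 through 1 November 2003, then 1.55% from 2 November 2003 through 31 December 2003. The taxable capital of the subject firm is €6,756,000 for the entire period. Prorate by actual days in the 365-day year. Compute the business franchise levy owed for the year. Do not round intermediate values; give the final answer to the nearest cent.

1 January – 1 November 2003: 305 days at 1.4% → €6,756,000 × 1.4% × 305/365 = €79,035.9452
2 November – 31 December 2003: 60 days at 1.55% → €6,756,000 × 1.55% × 60/365 = €17,213.9178
Total = €96,249.8630

€96,249.86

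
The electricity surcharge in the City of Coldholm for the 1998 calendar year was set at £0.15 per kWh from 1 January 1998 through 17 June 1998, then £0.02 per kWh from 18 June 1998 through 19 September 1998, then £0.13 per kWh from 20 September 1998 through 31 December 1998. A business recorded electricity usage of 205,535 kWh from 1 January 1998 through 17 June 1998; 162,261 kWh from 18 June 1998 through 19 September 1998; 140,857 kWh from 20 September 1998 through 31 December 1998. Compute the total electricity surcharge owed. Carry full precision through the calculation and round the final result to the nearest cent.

1 January – 17 June 1998: 205,535 kWh at £0.15/kWh → £30,830.25
18 June – 19 September 1998: 162,261 kWh at £0.02/kWh → £3,245.22
20 September – 31 December 1998: 140,857 kWh at £0.13/kWh → £18,311.41

£52,386.88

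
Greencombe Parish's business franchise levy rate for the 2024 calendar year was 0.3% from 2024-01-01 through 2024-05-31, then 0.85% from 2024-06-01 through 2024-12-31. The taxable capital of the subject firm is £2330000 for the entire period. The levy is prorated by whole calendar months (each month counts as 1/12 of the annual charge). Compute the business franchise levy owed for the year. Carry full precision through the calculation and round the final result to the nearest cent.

2024-01-01 to 2024-05-31: 5 months at 0.3% → £2330000 × 0.3% × 5/12 = £2912.5000
2024-06-01 to 2024-12-31: 7 months at 0.85% → £2330000 × 0.85% × 7/12 = £11552.9167
Total = £14465.4167

£14465.42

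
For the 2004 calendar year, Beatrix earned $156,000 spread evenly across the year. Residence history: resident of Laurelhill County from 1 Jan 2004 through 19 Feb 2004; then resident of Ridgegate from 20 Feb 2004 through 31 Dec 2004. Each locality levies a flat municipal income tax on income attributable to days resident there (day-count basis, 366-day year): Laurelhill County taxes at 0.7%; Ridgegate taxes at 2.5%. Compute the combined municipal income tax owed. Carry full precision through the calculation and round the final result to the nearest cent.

Laurelhill County, 1 Jan – 19 Feb 2004: 50 days → $156,000 × 0.7% × 50/366 = $149.1803
Ridgegate, 20 Feb – 31 Dec 2004: 316 days → $156,000 × 2.5% × 316/366 = $3,367.2131
Total = $3,516.3934

$3,516.39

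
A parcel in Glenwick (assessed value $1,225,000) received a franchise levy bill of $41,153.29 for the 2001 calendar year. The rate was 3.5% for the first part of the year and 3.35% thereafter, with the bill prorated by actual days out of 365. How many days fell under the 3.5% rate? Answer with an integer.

Let d = days at the first rate; then 365 − d days at the second rate.
$1,225,000 × [3.5%·d + 3.35%·(365−d)] / 365 = $41,153.29
Solving gives d = 23, so the new rate took effect on 24 Jan 2001.

23 days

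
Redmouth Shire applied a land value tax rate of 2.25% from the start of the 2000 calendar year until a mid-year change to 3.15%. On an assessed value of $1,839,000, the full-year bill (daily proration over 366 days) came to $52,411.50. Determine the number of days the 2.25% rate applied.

Let d = days at the first rate; then 366 − d days at the second rate.
$1,839,000 × [2.25%·d + 3.15%·(366−d)] / 366 = $52,411.50
Solving gives d = 122, so the new rate took effect on 2 May 2000.

122 days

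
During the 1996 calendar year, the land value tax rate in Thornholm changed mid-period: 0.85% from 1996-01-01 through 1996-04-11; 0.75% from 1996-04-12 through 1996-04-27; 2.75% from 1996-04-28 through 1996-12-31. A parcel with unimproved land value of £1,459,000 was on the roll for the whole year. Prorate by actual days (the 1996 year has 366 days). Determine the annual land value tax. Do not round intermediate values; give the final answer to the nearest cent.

1996-01-01 to 1996-04-11: 102 days at 0.85% → £1,459,000 × 0.85% × 102/366 = £3,456.1557
1996-04-12 to 1996-04-27: 16 days at 0.75% → £1,459,000 × 0.75% × 16/366 = £478.3607
1996-04-28 to 1996-12-31: 248 days at 2.75% → £1,459,000 × 2.75% × 248/366 = £27,186.8306
Total = £31,121.3470

£31,121.35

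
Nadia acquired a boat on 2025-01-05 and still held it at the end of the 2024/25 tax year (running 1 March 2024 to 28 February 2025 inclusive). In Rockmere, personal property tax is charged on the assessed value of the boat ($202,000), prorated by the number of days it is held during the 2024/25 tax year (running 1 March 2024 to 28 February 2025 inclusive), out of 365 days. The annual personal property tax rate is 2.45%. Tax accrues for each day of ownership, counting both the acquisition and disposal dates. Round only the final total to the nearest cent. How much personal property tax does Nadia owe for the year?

$745.74

Days held (2025-01-05 to 2025-02-28): 55 out of 365
Tax = $202,000 × 2.45% × 55/365 = $745.7397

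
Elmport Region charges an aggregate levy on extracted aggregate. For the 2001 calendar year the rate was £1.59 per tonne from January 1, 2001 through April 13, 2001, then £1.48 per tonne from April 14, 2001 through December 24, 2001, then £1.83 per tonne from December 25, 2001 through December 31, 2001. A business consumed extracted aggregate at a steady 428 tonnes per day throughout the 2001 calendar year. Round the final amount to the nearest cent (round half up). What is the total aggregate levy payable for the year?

January 1 – April 13, 2001: 103 days × 428 tonnes/day = 44,084 tonnes at £1.59/tonne → £70,093.56
April 14 – December 24, 2001: 255 days × 428 tonnes/day = 109,140 tonnes at £1.48/tonne → £161,527.20
December 25 – December 31, 2001: 7 days × 428 tonnes/day = 2,996 tonnes at £1.83/tonne → £5,482.68

£237,103.44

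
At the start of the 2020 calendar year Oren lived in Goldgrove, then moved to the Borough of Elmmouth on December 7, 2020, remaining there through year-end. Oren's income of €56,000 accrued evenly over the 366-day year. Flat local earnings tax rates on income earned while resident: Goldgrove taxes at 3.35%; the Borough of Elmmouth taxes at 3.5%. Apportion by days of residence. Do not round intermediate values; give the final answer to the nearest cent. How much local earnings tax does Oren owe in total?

€1,881.74

Goldgrove, January 1 – December 6, 2020: 341 days → €56,000 × 3.35% × 341/366 = €1,747.8579
The Borough of Elmmouth, December 7 – December 31, 2020: 25 days → €56,000 × 3.5% × 25/366 = €133.8798
Total = €1,881.7377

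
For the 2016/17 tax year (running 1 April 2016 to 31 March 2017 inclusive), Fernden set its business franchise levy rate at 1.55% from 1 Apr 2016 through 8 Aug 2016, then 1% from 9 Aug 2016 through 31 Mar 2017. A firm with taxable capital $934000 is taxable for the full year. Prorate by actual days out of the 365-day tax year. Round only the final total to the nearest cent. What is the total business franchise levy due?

1 Apr – 8 Aug 2016: 130 days at 1.55% → $934000 × 1.55% × 130/365 = $5156.1918
9 Aug 2016 – 31 Mar 2017: 235 days at 1% → $934000 × 1% × 235/365 = $6013.4247
Total = $11169.6164

$11169.62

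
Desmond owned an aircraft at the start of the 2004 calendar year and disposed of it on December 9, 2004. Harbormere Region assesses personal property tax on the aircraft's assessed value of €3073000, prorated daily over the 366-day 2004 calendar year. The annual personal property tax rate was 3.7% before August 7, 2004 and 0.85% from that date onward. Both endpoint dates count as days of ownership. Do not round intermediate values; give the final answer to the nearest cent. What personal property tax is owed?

€76955.14

January 1 – August 6, 2004: 219 days at 3.7% → €3073000 × 3.7% × 219/366 = €68034.2049
August 7 – December 9, 2004: 125 days at 0.85% → €3073000 × 0.85% × 125/366 = €8920.9358
Total = €76955.1407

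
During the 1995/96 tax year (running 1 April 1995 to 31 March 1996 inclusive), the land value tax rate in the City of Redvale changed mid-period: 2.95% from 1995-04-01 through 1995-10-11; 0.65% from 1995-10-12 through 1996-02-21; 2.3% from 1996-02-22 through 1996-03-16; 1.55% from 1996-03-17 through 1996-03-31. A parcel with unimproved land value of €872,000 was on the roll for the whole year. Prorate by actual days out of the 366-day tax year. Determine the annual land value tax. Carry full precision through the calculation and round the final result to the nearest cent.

1995-04-01 to 1995-10-11: 194 days at 2.95% → €872,000 × 2.95% × 194/366 = €13,635.1257
1995-10-12 to 1996-02-21: 133 days at 0.65% → €872,000 × 0.65% × 133/366 = €2,059.6831
1996-02-22 to 1996-03-16: 24 days at 2.3% → €872,000 × 2.3% × 24/366 = €1,315.1475
1996-03-17 to 1996-03-31: 15 days at 1.55% → €872,000 × 1.55% × 15/366 = €553.9344
Total = €17,563.8907

€17,563.89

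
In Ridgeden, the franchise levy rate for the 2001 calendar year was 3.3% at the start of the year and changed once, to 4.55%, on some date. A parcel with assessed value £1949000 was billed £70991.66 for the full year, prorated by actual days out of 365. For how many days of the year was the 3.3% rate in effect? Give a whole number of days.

Let d = days at the first rate; then 365 − d days at the second rate.
£1949000 × [3.3%·d + 4.55%·(365−d)] / 365 = £70991.66
Solving gives d = 265, so the new rate took effect on 23 September 2001.

265 days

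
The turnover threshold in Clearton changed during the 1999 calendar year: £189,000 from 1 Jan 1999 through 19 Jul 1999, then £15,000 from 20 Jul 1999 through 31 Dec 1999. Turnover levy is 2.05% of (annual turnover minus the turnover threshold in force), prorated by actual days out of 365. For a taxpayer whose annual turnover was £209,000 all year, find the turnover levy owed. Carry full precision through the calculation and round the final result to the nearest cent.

1 Jan – 19 Jul 1999: 200 days, exemption £189,000 → (£209,000 − £189,000) × 2.05% × 200/365 = £224.6575
20 Jul – 31 Dec 1999: 165 days, exemption £15,000 → (£209,000 − £15,000) × 2.05% × 165/365 = £1,797.8219
Total = £2,022.4795

£2,022.48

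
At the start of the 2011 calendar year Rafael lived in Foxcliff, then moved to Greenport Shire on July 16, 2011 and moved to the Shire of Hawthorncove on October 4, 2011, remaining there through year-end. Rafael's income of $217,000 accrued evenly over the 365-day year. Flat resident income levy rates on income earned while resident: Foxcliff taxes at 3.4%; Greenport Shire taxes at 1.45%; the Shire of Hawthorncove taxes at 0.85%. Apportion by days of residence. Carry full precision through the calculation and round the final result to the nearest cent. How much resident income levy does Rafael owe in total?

Foxcliff, January 1 – July 15, 2011: 196 days → $217,000 × 3.4% × 196/365 = $3,961.8849
Greenport Shire, July 16 – October 3, 2011: 80 days → $217,000 × 1.45% × 80/365 = $689.6438
The Shire of Hawthorncove, October 4 – December 31, 2011: 89 days → $217,000 × 0.85% × 89/365 = $449.7548
Total = $5,101.2836

$5,101.28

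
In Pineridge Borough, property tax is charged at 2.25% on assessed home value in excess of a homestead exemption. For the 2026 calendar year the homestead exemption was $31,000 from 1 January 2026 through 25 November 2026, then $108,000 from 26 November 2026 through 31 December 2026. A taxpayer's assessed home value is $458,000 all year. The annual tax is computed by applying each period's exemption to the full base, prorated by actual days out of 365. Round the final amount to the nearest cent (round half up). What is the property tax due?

$9,436.62

1 January – 25 November 2026: 329 days, exemption $31,000 → ($458,000 − $31,000) × 2.25% × 329/365 = $8,659.9110
26 November – 31 December 2026: 36 days, exemption $108,000 → ($458,000 − $108,000) × 2.25% × 36/365 = $776.7123
Total = $9,436.6233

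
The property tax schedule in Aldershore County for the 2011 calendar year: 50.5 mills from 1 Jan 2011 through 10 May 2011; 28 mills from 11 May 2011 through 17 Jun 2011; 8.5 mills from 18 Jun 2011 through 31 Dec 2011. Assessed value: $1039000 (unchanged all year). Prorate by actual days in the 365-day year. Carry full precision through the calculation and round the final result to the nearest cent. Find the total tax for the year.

$26483.11

1 Jan – 10 May 2011: 130 days at 50.5 mills → $1039000 × 5.05% × 130/365 = $18687.7671
11 May – 17 Jun 2011: 38 days at 28 mills → $1039000 × 2.8% × 38/365 = $3028.7562
18 Jun – 31 Dec 2011: 197 days at 8.5 mills → $1039000 × 0.85% × 197/365 = $4766.5904
Total = $26483.1137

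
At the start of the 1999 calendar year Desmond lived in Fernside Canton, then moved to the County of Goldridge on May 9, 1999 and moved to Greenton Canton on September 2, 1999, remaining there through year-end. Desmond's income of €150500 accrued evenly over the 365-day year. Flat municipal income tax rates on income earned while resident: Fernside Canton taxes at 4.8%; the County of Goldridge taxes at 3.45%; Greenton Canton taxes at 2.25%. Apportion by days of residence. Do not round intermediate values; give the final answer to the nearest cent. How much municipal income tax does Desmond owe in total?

€5306.05

Fernside Canton, January 1 – May 8, 1999: 128 days → €150500 × 4.8% × 128/365 = €2533.3479
The County of Goldridge, May 9 – September 1, 1999: 116 days → €150500 × 3.45% × 116/365 = €1650.1397
Greenton Canton, September 2 – December 31, 1999: 121 days → €150500 × 2.25% × 121/365 = €1122.5651
Total = €5306.0527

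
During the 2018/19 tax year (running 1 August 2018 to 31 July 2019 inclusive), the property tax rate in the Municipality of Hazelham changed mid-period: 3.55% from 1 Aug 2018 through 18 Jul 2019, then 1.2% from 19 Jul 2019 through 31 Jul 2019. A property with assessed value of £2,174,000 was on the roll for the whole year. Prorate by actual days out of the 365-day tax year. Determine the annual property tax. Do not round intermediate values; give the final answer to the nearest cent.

1 Aug 2018 – 18 Jul 2019: 352 days at 3.55% → £2,174,000 × 3.55% × 352/365 = £74,428.2301
19 Jul – 31 Jul 2019: 13 days at 1.2% → £2,174,000 × 1.2% × 13/365 = £929.1616
Total = £75,357.3918

£75,357.39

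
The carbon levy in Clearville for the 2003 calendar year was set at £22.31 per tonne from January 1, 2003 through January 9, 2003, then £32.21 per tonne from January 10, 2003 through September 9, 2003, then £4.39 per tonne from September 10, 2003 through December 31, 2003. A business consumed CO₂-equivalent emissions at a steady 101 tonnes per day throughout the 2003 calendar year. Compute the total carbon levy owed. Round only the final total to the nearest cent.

£860,912.89

January 1 – January 9, 2003: 9 days × 101 tonnes/day = 909 tonnes at £22.31/tonne → £20,279.79
January 10 – September 9, 2003: 243 days × 101 tonnes/day = 24,543 tonnes at £32.21/tonne → £790,530.03
September 10 – December 31, 2003: 113 days × 101 tonnes/day = 11,413 tonnes at £4.39/tonne → £50,103.07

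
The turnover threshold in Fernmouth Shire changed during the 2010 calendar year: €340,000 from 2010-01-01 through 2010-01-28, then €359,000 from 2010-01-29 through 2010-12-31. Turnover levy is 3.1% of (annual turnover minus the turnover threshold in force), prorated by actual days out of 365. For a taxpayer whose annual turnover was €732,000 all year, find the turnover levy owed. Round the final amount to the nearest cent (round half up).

2010-01-01 to 2010-01-28: 28 days, exemption €340,000 → (€732,000 − €340,000) × 3.1% × 28/365 = €932.2082
2010-01-29 to 2010-12-31: 337 days, exemption €359,000 → (€732,000 − €359,000) × 3.1% × 337/365 = €10,675.9753
Total = €11,608.1836

€11,608.18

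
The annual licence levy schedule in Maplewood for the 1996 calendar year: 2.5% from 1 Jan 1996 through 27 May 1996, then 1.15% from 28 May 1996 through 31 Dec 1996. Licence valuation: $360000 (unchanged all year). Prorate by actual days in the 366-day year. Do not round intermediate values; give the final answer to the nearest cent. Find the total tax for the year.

$6105.25

1 Jan – 27 May 1996: 148 days at 2.5% → $360000 × 2.5% × 148/366 = $3639.3443
28 May – 31 Dec 1996: 218 days at 1.15% → $360000 × 1.15% × 218/366 = $2465.9016
Total = $6105.2459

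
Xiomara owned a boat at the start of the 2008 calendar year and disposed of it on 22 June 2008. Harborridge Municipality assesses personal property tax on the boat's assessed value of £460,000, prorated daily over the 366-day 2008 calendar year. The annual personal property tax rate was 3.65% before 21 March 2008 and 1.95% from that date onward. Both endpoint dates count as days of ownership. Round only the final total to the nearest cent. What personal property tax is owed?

£5,973.72

1 January – 20 March 2008: 80 days at 3.65% → £460,000 × 3.65% × 80/366 = £3,669.9454
21 March – 22 June 2008: 94 days at 1.95% → £460,000 × 1.95% × 94/366 = £2,303.7705
Total = £5,973.7158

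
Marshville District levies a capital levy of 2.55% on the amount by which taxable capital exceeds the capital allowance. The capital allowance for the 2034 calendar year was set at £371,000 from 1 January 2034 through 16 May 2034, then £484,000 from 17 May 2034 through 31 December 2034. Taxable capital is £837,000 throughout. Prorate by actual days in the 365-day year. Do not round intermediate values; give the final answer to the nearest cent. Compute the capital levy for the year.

£10,075.15

1 January – 16 May 2034: 136 days, exemption £371,000 → (£837,000 − £371,000) × 2.55% × 136/365 = £4,427.6384
17 May – 31 December 2034: 229 days, exemption £484,000 → (£837,000 − £484,000) × 2.55% × 229/365 = £5,647.5164
Total = £10,075.1548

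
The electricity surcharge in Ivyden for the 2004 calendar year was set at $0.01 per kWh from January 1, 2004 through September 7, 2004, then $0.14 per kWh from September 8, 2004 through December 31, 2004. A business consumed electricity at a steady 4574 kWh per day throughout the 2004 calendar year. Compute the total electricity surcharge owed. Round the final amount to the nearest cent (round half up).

January 1 – September 7, 2004: 251 days × 4574 kWh/day = 1,148,074 kWh at $0.01/kWh → $11,480.74
September 8 – December 31, 2004: 115 days × 4574 kWh/day = 526,010 kWh at $0.14/kWh → $73,641.40

$85,122.14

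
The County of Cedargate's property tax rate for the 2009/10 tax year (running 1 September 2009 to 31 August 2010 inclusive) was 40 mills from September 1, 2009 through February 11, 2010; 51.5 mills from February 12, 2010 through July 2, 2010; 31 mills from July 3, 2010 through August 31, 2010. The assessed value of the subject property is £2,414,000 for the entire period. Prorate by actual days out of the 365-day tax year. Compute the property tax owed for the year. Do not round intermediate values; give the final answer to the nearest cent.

September 1, 2009 – February 11, 2010: 164 days at 40 mills → £2,414,000 × 4% × 164/365 = £43,385.8630
February 12 – July 2, 2010: 141 days at 51.5 mills → £2,414,000 × 5.15% × 141/365 = £48,025.3726
July 3 – August 31, 2010: 60 days at 31 mills → £2,414,000 × 3.1% × 60/365 = £12,301.4795
Total = £103,712.7151

£103,712.72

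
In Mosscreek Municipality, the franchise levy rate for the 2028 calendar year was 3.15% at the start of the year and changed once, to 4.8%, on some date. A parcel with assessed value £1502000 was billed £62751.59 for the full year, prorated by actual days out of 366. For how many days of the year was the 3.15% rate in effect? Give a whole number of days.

Let d = days at the first rate; then 366 − d days at the second rate.
£1502000 × [3.15%·d + 4.8%·(366−d)] / 366 = £62751.59
Solving gives d = 138, so the new rate took effect on 18 May 2028.

138 days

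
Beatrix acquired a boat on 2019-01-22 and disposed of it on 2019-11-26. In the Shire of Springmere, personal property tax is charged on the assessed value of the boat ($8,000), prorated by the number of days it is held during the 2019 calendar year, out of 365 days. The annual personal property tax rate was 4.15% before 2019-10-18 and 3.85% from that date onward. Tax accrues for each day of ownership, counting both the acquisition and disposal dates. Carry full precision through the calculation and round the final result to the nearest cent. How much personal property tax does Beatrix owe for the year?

2019-01-22 to 2019-10-17: 269 days at 4.15% → $8,000 × 4.15% × 269/365 = $244.6795
2019-10-18 to 2019-11-26: 40 days at 3.85% → $8,000 × 3.85% × 40/365 = $33.7534
Total = $278.4329

$278.43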